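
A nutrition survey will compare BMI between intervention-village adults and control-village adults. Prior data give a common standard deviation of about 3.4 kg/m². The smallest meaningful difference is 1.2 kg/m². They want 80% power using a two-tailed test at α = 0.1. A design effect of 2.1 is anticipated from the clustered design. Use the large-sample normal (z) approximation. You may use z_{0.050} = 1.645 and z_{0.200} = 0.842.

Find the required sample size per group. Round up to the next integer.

n = (z_{α/2} + z_β)² · (σ₁² + σ₂²) / δ²
  = (1.645 + 0.842)² · (2·3.4² = 23.12) / 1.2²
  = 6.1852 · 23.12 / 1.44
  = 99.31
Design effect: 2.1 × 99.31 = 208.54.
Round up → n = 209 per group.

n = 209 per group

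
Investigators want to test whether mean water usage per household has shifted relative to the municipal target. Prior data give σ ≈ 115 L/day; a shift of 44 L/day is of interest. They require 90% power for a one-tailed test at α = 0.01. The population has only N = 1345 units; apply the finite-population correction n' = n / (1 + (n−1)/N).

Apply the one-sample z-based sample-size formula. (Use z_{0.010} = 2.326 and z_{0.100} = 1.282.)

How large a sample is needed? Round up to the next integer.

n = (z_α + z_β)² · σ² / δ²
  = (2.326 + 1.282)² · 115² / 44²
  = 13.0177 · 13225 / 1936
  = 88.92
Finite-population correction (N = 1345): 88.92 / (1 + (88.92 − 1)/1345) = 83.47.
Round up → n = 84.

n = 84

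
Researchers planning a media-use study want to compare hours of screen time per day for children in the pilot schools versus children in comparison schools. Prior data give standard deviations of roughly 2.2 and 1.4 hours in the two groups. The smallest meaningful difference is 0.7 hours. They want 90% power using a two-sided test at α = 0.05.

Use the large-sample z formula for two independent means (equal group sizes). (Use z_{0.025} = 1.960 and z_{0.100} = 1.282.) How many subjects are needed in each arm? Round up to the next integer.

n = (z_{α/2} + z_β)² · (σ₁² + σ₂²) / δ²
  = (1.960 + 1.282)² · (2.2² + 1.4² = 6.8) / 0.7²
  = 10.5106 · 6.8 / 0.49
  = 145.86
Round up → n = 146 per group.

n = 146 per group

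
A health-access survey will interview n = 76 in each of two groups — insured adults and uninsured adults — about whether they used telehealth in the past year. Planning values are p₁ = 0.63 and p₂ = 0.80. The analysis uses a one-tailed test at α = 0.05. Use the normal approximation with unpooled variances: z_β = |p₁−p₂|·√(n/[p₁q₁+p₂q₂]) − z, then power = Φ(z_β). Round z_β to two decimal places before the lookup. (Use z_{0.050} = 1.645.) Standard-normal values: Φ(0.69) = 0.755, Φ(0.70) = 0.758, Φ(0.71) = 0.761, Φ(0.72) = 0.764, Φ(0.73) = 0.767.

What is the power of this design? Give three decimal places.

Power ≈ 0.764

z_β = |p₁−p₂|·√(n/[p₁q₁+p₂q₂]) − z_α
    = 0.17 · √(76/0.3931) − 1.645
    = 0.17 · 13.9045 − 1.645
    = 2.3638 − 1.645 = 0.7188 → 0.72
Power = Φ(0.72) = 0.764.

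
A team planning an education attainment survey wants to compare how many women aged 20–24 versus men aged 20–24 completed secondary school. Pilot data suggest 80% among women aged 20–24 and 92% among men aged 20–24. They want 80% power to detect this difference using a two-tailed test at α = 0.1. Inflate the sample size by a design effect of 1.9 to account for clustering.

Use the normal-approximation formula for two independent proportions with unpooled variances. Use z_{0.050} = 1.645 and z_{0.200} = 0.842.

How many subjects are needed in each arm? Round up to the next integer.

n = 191 per group

n = (z_{α/2} + z_β)² · [p₁(1−p₁) + p₂(1−p₂)] / (p₁ − p₂)²
  = (1.645 + 0.842)² · (0.80·0.20 + 0.92·0.08) / (-0.12)²
  = (2.487)² · (0.1600 + 0.0736) / 0.0144
  = 6.1852 · 0.2336 / 0.0144
  = 100.34
Design effect: 1.9 × 100.34 = 190.64.
Round up → n = 191 per group.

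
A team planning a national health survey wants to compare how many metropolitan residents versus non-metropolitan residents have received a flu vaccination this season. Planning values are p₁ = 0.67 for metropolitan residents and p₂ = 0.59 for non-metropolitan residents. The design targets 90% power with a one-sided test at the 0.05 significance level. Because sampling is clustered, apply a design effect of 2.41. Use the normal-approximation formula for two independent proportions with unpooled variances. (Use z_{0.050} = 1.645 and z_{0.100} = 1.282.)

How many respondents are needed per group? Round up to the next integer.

n = 1494 per group

n = (z_α + z_β)² · [p₁(1−p₁) + p₂(1−p₂)] / (p₁ − p₂)²
  = (1.645 + 1.282)² · (0.67·0.33 + 0.59·0.41) / (0.08)²
  = (2.927)² · (0.2211 + 0.2419) / 0.0064
  = 8.5673 · 0.4630 / 0.0064
  = 619.79
Design effect: 2.41 × 619.79 = 1493.70.
Round up → n = 1494 per group.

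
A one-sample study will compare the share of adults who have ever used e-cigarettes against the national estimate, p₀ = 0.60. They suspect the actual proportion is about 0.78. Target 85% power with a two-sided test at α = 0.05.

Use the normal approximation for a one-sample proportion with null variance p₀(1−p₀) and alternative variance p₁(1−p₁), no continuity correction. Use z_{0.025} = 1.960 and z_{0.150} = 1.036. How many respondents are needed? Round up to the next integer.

n = [z_{α/2}·√(p₀q₀) + z_β·√(p₁q₁)]² / (p₁ − p₀)²
  = [1.960·√(0.60·0.40) + 1.036·√(0.78·0.22)]² / (0.18)²
  = [1.960·0.4899 + 1.036·0.4142]² / 0.0324
  = [1.3894]² / 0.0324
  = 59.58
Round up → n = 60.

n = 60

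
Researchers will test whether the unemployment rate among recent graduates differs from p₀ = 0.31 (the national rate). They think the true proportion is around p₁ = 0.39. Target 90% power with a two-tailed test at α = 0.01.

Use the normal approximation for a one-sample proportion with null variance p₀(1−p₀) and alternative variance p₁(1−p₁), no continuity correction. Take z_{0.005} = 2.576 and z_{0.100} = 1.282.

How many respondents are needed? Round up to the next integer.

n = 516

n = [z_{α/2}·√(p₀q₀) + z_β·√(p₁q₁)]² / (p₁ − p₀)²
  = [2.576·√(0.31·0.69) + 1.282·√(0.39·0.61)]² / (0.08)²
  = [2.576·0.4625 + 1.282·0.4877]² / 0.0064
  = [1.8167]² / 0.0064
  = 515.67
Round up → n = 516.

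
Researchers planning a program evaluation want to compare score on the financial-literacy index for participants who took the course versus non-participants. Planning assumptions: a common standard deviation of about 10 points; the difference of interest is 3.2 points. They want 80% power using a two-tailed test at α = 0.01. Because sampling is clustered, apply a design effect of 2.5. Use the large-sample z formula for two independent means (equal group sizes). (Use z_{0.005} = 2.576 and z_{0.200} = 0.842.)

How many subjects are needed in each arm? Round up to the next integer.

n = 571 per group

n = (z_{α/2} + z_β)² · (σ₁² + σ₂²) / δ²
  = (2.576 + 0.842)² · (2·10² = 200) / 3.2²
  = 11.6827 · 200 / 10.24
  = 228.18
Design effect: 2.5 × 228.18 = 570.45.
Round up → n = 571 per group.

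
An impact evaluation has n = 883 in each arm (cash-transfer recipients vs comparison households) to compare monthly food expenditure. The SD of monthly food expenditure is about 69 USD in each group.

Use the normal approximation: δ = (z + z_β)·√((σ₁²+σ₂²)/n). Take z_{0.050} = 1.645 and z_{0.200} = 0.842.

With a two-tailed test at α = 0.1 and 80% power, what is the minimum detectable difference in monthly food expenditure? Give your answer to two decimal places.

δ = (z_{α/2} + z_β) · √((σ₁²+σ₂²)/n)
  = (1.645 + 0.842) · √(9522/883)
  = 2.487 · √10.7837
  = 2.487 · 3.2839
  = 8.1669

Minimum detectable difference ≈ 8.17 USD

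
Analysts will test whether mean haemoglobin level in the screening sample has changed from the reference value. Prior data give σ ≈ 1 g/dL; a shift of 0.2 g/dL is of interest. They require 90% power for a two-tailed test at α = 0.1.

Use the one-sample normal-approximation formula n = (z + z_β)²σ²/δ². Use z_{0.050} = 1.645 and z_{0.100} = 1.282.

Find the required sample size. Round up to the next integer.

n = (z_{α/2} + z_β)² · σ² / δ²
  = (1.645 + 1.282)² · 1² / 0.2²
  = 8.5673 · 1 / 0.04
  = 214.18
Round up → n = 215.

n = 215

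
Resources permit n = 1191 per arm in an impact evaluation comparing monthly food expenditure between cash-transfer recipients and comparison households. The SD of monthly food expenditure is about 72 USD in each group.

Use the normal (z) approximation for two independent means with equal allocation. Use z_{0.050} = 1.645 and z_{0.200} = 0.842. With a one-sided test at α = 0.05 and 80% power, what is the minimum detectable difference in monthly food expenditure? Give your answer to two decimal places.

δ = (z_α + z_β) · √((σ₁²+σ₂²)/n)
  = (1.645 + 0.842) · √(10368/1191)
  = 2.487 · √8.7053
  = 2.487 · 2.9505
  = 7.3378

Minimum detectable difference ≈ 7.34 USD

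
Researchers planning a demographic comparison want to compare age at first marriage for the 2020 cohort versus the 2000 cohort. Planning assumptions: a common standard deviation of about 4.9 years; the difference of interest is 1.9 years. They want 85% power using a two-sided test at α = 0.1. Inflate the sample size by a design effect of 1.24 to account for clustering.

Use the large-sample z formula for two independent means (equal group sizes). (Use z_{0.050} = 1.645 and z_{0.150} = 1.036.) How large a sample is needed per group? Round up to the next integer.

n = (z_{α/2} + z_β)² · (σ₁² + σ₂²) / δ²
  = (1.645 + 1.036)² · (2·4.9² = 48.02) / 1.9²
  = 7.1878 · 48.02 / 3.61
  = 95.61
Design effect: 1.24 × 95.61 = 118.56.
Round up → n = 119 per group.

n = 119 per group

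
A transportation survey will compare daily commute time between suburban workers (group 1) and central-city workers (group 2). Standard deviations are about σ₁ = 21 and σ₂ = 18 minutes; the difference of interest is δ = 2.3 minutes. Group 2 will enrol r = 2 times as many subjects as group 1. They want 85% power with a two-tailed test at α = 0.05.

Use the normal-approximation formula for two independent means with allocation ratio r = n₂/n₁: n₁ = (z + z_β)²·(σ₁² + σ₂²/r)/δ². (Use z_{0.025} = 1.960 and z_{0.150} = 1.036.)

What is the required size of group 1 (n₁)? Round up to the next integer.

n₁ = (z_{α/2} + z_β)² · (σ₁² + σ₂²/r) / δ²
   = (1.960 + 1.036)² · (21² + 18²/2) / 2.3²
   = 8.9760 · (441 + 162) / 5.29
   = 8.9760 · 603 / 5.29
   = 1023.16
Round up → n₁ = 1024; n₂ = r·n₁ = 2 × 1024 = 2048.

n₁ = 1024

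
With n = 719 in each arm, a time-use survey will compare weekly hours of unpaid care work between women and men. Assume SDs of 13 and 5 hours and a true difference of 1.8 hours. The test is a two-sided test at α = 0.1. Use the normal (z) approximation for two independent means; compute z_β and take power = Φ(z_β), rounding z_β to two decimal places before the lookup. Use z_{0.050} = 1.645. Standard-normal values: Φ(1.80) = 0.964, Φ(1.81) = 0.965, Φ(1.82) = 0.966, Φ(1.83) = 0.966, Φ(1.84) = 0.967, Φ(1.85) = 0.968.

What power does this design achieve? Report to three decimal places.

z_β = δ·√(n/(σ₁²+σ₂²)) − z_{α/2}
    = 1.8 · √(719/194) − 1.645
    = 1.8 · 1.92515 − 1.645
    = 3.4653 − 1.645 = 1.8203 → 1.82
Power = Φ(1.82) = 0.966.

Power ≈ 0.966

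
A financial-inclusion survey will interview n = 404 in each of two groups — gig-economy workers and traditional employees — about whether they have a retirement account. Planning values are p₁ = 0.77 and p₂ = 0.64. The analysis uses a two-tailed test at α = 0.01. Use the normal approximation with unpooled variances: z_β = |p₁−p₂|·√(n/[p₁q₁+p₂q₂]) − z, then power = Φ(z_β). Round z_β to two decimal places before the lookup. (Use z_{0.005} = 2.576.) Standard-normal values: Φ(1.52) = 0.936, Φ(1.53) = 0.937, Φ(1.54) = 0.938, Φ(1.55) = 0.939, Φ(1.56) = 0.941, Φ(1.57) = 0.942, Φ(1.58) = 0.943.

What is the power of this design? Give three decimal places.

z_β = |p₁−p₂|·√(n/[p₁q₁+p₂q₂]) − z_{α/2}
    = 0.13 · √(404/0.4075) − 2.576
    = 0.13 · 31.4867 − 2.576
    = 4.0933 − 2.576 = 1.5173 → 1.52
Power = Φ(1.52) = 0.936.

Power ≈ 0.936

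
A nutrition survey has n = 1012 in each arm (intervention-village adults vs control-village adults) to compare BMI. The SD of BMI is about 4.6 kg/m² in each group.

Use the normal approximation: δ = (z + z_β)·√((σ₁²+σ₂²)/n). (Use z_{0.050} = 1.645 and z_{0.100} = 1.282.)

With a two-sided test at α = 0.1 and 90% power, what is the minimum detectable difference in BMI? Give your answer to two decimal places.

Minimum detectable difference ≈ 0.60 kg/m²

δ = (z_{α/2} + z_β) · √((σ₁²+σ₂²)/n)
  = (1.645 + 1.282) · √(42.32/1012)
  = 2.927 · √0.04182
  = 2.927 · 0.2045
  = 0.5986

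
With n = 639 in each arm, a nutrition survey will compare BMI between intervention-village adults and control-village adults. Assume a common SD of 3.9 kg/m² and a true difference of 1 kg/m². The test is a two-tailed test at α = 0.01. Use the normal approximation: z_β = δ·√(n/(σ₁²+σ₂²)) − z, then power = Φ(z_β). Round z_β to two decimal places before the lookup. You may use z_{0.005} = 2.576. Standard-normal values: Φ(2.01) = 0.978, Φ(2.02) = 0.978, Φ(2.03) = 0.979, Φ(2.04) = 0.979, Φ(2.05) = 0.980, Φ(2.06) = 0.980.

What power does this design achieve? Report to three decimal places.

Power ≈ 0.978

z_β = δ·√(n/(σ₁²+σ₂²)) − z_{α/2}
    = 1 · √(639/30.42) − 2.576
    = 1 · 4.58322 − 2.576
    = 4.5832 − 2.576 = 2.0072 → 2.01
Power = Φ(2.01) = 0.978.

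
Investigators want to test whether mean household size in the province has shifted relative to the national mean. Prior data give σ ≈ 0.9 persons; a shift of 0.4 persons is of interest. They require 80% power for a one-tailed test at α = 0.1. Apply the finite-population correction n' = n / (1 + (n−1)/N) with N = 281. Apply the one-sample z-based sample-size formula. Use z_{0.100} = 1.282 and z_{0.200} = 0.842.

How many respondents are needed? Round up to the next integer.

n = 22

n = (z_α + z_β)² · σ² / δ²
  = (1.282 + 0.842)² · 0.9² / 0.4²
  = 4.5114 · 0.81 / 0.16
  = 22.84
Finite-population correction (N = 281): 22.84 / (1 + (22.84 − 1)/281) = 21.19.
Round up → n = 22.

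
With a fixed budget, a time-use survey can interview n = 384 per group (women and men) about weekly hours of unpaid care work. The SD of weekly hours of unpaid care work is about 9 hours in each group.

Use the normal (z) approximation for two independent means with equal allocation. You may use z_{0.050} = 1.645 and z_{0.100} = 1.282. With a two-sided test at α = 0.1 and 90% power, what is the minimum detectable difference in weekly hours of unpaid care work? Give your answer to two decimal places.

Minimum detectable difference ≈ 1.90 hours

δ = (z_{α/2} + z_β) · √((σ₁²+σ₂²)/n)
  = (1.645 + 1.282) · √(162/384)
  = 2.927 · √0.42188
  = 2.927 · 0.6495
  = 1.9011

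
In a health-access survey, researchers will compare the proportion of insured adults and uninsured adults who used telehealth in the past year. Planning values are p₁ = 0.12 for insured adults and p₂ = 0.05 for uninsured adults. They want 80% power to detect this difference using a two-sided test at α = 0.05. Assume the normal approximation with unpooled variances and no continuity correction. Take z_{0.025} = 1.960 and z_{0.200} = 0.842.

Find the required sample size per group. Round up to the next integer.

n = 246 per group

n = (z_{α/2} + z_β)² · [p₁(1−p₁) + p₂(1−p₂)] / (p₁ − p₂)²
  = (1.960 + 0.842)² · (0.12·0.88 + 0.05·0.95) / (0.07)²
  = (2.802)² · (0.1056 + 0.0475) / 0.0049
  = 7.8512 · 0.1531 / 0.0049
  = 245.31
Round up → n = 246 per group.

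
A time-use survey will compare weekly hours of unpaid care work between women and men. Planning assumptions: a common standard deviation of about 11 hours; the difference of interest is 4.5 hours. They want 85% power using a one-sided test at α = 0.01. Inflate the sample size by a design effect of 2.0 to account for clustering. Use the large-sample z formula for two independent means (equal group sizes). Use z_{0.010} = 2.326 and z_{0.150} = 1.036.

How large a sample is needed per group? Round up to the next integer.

n = (z_α + z_β)² · (σ₁² + σ₂²) / δ²
  = (2.326 + 1.036)² · (2·11² = 242) / 4.5²
  = 11.3030 · 242 / 20.25
  = 135.08
Design effect: 2.0 × 135.08 = 270.16.
Round up → n = 271 per group.

n = 271 per group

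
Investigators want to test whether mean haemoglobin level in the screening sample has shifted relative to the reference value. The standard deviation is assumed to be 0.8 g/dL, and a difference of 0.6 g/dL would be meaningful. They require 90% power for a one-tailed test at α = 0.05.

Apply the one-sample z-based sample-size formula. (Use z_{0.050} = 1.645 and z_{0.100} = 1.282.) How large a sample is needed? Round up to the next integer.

n = 16

n = (z_α + z_β)² · σ² / δ²
  = (1.645 + 1.282)² · 0.8² / 0.6²
  = 8.5673 · 0.64 / 0.36
  = 15.23
Round up → n = 16.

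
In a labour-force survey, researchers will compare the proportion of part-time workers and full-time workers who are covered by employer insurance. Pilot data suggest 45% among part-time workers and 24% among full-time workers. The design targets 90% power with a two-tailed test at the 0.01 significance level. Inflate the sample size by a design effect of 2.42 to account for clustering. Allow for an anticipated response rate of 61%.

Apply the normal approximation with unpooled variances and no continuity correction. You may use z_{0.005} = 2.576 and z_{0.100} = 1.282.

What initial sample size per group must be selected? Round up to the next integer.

n = 576 per group

n = (z_{α/2} + z_β)² · [p₁(1−p₁) + p₂(1−p₂)] / (p₁ − p₂)²
  = (2.576 + 1.282)² · (0.45·0.55 + 0.24·0.76) / (0.21)²
  = (3.858)² · (0.2475 + 0.1824) / 0.0441
  = 14.8842 · 0.4299 / 0.0441
  = 145.10
Design effect: 2.42 × 145.10 = 351.13.
Adjust for 61% response: 351.13 / 0.61 = 575.62.
Round up → n = 576 per group.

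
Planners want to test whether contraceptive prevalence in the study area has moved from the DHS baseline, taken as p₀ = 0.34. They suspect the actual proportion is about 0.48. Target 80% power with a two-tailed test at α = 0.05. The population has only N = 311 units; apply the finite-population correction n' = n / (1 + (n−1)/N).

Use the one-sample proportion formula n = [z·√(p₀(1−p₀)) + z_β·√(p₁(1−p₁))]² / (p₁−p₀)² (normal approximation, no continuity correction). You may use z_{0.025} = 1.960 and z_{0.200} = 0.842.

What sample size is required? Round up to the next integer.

n = [z_{α/2}·√(p₀q₀) + z_β·√(p₁q₁)]² / (p₁ − p₀)²
  = [1.960·√(0.34·0.66) + 0.842·√(0.48·0.52)]² / (0.14)²
  = [1.960·0.4737 + 0.842·0.4996]² / 0.0196
  = [1.3491]² / 0.0196
  = 92.87
Finite-population correction (N = 311): 92.87 / (1 + (92.87 − 1)/311) = 71.69.
Round up → n = 72.

n = 72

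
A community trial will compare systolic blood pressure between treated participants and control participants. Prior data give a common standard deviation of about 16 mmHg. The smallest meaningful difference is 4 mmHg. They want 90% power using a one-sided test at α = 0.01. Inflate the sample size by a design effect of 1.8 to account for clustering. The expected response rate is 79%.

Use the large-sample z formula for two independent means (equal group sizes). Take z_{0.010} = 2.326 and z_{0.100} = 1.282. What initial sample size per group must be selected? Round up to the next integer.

n = 950 per group

n = (z_α + z_β)² · (σ₁² + σ₂²) / δ²
  = (2.326 + 1.282)² · (2·16² = 512) / 4²
  = 13.0177 · 512 / 16
  = 416.57
Design effect: 1.8 × 416.57 = 749.82.
Adjust for 79% response: 749.82 / 0.79 = 949.14.
Round up → n = 950 per group.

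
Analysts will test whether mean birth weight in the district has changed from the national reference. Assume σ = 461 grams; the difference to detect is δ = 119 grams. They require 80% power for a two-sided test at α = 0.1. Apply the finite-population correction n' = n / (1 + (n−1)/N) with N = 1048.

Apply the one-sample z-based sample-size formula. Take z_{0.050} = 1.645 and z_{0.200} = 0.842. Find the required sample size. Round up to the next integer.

n = 86

n = (z_{α/2} + z_β)² · σ² / δ²
  = (1.645 + 0.842)² · 461² / 119²
  = 6.1852 · 212521 / 14161
  = 92.82
Finite-population correction (N = 1048): 92.82 / (1 + (92.82 − 1)/1048) = 85.35.
Round up → n = 86.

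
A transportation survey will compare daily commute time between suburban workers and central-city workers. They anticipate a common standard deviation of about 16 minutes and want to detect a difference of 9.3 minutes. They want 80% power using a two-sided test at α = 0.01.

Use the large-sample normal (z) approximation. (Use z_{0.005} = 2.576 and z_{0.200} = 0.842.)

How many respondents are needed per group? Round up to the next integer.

n = 70 per group

n = (z_{α/2} + z_β)² · (σ₁² + σ₂²) / δ²
  = (2.576 + 0.842)² · (2·16² = 512) / 9.3²
  = 11.6827 · 512 / 86.49
  = 69.16
Round up → n = 70 per group.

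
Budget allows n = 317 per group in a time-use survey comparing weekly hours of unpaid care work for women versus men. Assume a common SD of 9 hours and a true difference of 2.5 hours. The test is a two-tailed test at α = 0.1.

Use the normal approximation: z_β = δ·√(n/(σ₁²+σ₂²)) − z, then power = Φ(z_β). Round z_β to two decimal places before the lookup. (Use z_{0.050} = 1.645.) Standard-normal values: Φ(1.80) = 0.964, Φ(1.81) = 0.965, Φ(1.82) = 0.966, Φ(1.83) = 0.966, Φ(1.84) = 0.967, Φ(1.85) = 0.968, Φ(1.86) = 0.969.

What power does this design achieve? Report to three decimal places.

Power ≈ 0.968

z_β = δ·√(n/(σ₁²+σ₂²)) − z_{α/2}
    = 2.5 · √(317/162) − 1.645
    = 2.5 · 1.39885 − 1.645
    = 3.4971 − 1.645 = 1.8521 → 1.85
Power = Φ(1.85) = 0.968.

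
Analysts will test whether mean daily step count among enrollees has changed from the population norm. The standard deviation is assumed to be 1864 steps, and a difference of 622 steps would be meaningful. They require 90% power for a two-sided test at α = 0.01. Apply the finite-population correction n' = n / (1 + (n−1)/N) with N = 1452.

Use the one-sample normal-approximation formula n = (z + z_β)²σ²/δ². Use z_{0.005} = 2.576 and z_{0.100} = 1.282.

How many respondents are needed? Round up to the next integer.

n = 123

n = (z_{α/2} + z_β)² · σ² / δ²
  = (2.576 + 1.282)² · 1864² / 622²
  = 14.8842 · 3474496 / 386884
  = 133.67
Finite-population correction (N = 1452): 133.67 / (1 + (133.67 − 1)/1452) = 122.48.
Round up → n = 123.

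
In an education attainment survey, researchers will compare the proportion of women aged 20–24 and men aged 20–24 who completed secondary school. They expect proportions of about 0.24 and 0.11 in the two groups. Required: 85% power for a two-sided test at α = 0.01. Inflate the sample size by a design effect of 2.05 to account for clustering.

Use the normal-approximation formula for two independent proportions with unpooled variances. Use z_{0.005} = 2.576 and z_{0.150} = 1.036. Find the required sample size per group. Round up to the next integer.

n = 444 per group

n = (z_{α/2} + z_β)² · [p₁(1−p₁) + p₂(1−p₂)] / (p₁ − p₂)²
  = (2.576 + 1.036)² · (0.24·0.76 + 0.11·0.89) / (0.13)²
  = (3.612)² · (0.1824 + 0.0979) / 0.0169
  = 13.0465 · 0.2803 / 0.0169
  = 216.39
Design effect: 2.05 × 216.39 = 443.59.
Round up → n = 444 per group.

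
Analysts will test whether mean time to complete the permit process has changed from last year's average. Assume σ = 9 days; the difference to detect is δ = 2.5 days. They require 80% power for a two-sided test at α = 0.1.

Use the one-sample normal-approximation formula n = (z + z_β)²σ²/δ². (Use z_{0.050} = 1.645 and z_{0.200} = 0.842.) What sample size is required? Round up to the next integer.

n = 81

n = (z_{α/2} + z_β)² · σ² / δ²
  = (1.645 + 0.842)² · 9² / 2.5²
  = 6.1852 · 81 / 6.25
  = 80.16
Round up → n = 81.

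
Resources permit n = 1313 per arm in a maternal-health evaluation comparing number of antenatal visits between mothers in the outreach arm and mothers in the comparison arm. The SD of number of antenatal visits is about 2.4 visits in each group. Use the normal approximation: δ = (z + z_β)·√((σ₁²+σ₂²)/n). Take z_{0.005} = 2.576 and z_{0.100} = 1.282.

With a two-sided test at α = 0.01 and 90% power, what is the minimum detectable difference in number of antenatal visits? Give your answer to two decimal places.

Minimum detectable difference ≈ 0.36 visits

δ = (z_{α/2} + z_β) · √((σ₁²+σ₂²)/n)
  = (2.576 + 1.282) · √(11.52/1313)
  = 3.858 · √0.00877
  = 3.858 · 0.0937
  = 0.3614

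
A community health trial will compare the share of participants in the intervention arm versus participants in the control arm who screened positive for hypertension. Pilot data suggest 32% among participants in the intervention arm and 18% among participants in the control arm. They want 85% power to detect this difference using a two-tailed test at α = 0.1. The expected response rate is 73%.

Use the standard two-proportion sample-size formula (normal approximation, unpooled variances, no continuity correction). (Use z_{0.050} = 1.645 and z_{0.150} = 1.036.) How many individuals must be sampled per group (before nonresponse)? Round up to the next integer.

n = (z_{α/2} + z_β)² · [p₁(1−p₁) + p₂(1−p₂)] / (p₁ − p₂)²
  = (1.645 + 1.036)² · (0.32·0.68 + 0.18·0.82) / (0.14)²
  = (2.681)² · (0.2176 + 0.1476) / 0.0196
  = 7.1878 · 0.3652 / 0.0196
  = 133.93
Adjust for 73% response: 133.93 / 0.73 = 183.46.
Round up → n = 184 per group.

n = 184 per group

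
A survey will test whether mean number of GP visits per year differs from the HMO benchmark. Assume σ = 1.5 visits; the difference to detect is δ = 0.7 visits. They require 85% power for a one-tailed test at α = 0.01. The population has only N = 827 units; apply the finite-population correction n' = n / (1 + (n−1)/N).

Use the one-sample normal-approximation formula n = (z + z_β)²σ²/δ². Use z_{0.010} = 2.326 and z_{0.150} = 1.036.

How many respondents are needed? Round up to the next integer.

n = (z_α + z_β)² · σ² / δ²
  = (2.326 + 1.036)² · 1.5² / 0.7²
  = 11.3030 · 2.25 / 0.49
  = 51.90
Finite-population correction (N = 827): 51.90 / (1 + (51.90 − 1)/827) = 48.89.
Round up → n = 49.

n = 49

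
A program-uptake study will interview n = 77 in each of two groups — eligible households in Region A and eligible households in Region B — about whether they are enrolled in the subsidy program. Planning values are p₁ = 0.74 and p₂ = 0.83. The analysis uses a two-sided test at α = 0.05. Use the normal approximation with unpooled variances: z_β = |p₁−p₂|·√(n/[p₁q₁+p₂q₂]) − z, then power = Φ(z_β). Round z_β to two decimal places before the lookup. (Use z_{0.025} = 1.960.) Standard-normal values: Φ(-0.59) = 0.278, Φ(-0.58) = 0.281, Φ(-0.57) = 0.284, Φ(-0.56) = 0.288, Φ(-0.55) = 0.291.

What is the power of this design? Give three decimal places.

z_β = |p₁−p₂|·√(n/[p₁q₁+p₂q₂]) − z_{α/2}
    = 0.09 · √(77/0.3335) − 1.960
    = 0.09 · 15.1949 − 1.960
    = 1.3675 − 1.960 = -0.5925 → -0.59
Power = Φ(-0.59) = 0.278.

Power ≈ 0.278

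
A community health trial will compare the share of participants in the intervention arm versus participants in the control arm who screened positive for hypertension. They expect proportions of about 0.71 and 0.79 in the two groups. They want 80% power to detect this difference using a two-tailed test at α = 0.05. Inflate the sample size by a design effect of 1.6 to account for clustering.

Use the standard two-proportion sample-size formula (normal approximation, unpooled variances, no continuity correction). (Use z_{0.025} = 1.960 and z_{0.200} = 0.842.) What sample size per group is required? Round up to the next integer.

n = (z_{α/2} + z_β)² · [p₁(1−p₁) + p₂(1−p₂)] / (p₁ − p₂)²
  = (1.960 + 0.842)² · (0.71·0.29 + 0.79·0.21) / (-0.08)²
  = (2.802)² · (0.2059 + 0.1659) / 0.0064
  = 7.8512 · 0.3718 / 0.0064
  = 456.11
Design effect: 1.6 × 456.11 = 729.77.
Round up → n = 730 per group.

n = 730 per group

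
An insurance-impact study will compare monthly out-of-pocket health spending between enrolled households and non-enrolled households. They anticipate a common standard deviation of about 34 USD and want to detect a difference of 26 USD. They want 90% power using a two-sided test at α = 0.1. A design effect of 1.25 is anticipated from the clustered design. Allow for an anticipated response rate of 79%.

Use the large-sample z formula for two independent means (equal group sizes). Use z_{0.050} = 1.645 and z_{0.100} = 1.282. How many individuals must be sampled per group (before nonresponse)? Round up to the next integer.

n = 47 per group

n = (z_{α/2} + z_β)² · (σ₁² + σ₂²) / δ²
  = (1.645 + 1.282)² · (2·34² = 2312) / 26²
  = 8.5673 · 2312 / 676
  = 29.30
Design effect: 1.25 × 29.30 = 36.63.
Adjust for 79% response: 36.63 / 0.79 = 46.36.
Round up → n = 47 per group.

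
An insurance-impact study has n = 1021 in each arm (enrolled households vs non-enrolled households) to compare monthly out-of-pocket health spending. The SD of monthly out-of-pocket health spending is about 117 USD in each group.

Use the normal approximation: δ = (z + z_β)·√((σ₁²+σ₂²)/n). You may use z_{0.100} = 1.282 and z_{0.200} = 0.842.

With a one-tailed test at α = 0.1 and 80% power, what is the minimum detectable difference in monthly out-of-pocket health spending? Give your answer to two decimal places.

Minimum detectable difference ≈ 11.00 USD

δ = (z_α + z_β) · √((σ₁²+σ₂²)/n)
  = (1.282 + 0.842) · √(27378/1021)
  = 2.124 · √26.8149
  = 2.124 · 5.1783
  = 10.9987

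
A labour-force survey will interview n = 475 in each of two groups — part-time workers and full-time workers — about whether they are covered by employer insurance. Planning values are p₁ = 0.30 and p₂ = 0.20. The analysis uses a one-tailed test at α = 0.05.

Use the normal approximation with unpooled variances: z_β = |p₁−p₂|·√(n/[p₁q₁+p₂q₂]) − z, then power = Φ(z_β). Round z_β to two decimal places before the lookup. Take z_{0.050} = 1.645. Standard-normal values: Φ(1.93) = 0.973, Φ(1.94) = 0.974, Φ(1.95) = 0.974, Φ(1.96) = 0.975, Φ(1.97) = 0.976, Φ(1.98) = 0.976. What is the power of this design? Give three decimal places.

z_β = |p₁−p₂|·√(n/[p₁q₁+p₂q₂]) − z_α
    = 0.10 · √(475/0.3700) − 1.645
    = 0.10 · 35.8299 − 1.645
    = 3.5830 − 1.645 = 1.9380 → 1.94
Power = Φ(1.94) = 0.974.

Power ≈ 0.974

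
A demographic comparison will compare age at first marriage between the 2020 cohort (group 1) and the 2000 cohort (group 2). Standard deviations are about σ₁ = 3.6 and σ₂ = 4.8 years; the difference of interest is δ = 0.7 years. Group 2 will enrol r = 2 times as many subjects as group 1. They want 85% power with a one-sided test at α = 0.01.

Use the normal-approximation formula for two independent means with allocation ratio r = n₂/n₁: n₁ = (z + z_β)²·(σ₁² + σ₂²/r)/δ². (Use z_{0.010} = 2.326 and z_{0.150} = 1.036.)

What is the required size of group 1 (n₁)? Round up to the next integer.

n₁ = (z_α + z_β)² · (σ₁² + σ₂²/r) / δ²
   = (2.326 + 1.036)² · (3.6² + 4.8²/2) / 0.7²
   = 11.3030 · (12.96 + 11.52) / 0.49
   = 11.3030 · 24.48 / 0.49
   = 564.69
Round up → n₁ = 565; n₂ = r·n₁ = 2 × 565 = 1130.

n₁ = 565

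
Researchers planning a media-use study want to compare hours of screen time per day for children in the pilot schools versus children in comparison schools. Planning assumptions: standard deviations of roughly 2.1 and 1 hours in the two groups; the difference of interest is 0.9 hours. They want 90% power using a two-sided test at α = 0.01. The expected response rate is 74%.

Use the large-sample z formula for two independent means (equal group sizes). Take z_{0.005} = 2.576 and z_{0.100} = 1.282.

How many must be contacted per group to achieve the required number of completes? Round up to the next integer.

n = (z_{α/2} + z_β)² · (σ₁² + σ₂²) / δ²
  = (2.576 + 1.282)² · (2.1² + 1² = 5.41) / 0.9²
  = 14.8842 · 5.41 / 0.81
  = 99.41
Adjust for 74% response: 99.41 / 0.74 = 134.34.
Round up → n = 135 per group.

n = 135 per group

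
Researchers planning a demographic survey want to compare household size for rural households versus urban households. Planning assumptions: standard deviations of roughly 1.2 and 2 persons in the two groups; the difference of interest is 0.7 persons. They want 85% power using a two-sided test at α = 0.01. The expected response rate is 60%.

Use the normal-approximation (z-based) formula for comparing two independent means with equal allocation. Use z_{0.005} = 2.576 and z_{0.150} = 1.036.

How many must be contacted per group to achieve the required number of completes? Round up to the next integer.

n = 242 per group

n = (z_{α/2} + z_β)² · (σ₁² + σ₂²) / δ²
  = (2.576 + 1.036)² · (1.2² + 2² = 5.44) / 0.7²
  = 13.0465 · 5.44 / 0.49
  = 144.84
Adjust for 60% response: 144.84 / 0.60 = 241.41.
Round up → n = 242 per group.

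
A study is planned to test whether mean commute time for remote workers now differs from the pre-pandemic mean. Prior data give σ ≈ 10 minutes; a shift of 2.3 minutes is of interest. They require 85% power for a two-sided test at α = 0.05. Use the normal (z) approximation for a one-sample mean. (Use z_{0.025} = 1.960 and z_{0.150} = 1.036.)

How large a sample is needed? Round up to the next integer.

n = 170

n = (z_{α/2} + z_β)² · σ² / δ²
  = (1.960 + 1.036)² · 10² / 2.3²
  = 8.9760 · 100 / 5.29
  = 169.68
Round up → n = 170.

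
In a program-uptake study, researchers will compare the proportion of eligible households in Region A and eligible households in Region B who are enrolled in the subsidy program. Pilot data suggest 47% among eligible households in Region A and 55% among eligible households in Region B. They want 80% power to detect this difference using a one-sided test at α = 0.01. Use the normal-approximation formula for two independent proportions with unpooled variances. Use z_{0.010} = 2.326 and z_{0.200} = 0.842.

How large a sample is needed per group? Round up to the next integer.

n = 779 per group

n = (z_α + z_β)² · [p₁(1−p₁) + p₂(1−p₂)] / (p₁ − p₂)²
  = (2.326 + 0.842)² · (0.47·0.53 + 0.55·0.45) / (-0.08)²
  = (3.168)² · (0.2491 + 0.2475) / 0.0064
  = 10.0362 · 0.4966 / 0.0064
  = 778.75
Round up → n = 779 per group.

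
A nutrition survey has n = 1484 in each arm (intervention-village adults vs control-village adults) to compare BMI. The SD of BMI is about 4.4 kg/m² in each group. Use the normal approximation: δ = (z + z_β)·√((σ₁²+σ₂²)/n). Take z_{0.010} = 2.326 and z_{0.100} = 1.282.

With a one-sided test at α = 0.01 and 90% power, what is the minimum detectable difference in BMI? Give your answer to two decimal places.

δ = (z_α + z_β) · √((σ₁²+σ₂²)/n)
  = (2.326 + 1.282) · √(38.72/1484)
  = 3.608 · √0.02609
  = 3.608 · 0.1615
  = 0.5828

Minimum detectable difference ≈ 0.58 kg/m²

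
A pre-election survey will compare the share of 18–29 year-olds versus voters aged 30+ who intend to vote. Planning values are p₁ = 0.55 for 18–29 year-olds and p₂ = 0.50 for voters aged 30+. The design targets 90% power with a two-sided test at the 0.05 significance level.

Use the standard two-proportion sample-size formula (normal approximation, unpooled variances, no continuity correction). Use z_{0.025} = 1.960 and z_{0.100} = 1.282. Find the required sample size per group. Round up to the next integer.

n = (z_{α/2} + z_β)² · [p₁(1−p₁) + p₂(1−p₂)] / (p₁ − p₂)²
  = (1.960 + 1.282)² · (0.55·0.45 + 0.50·0.50) / (0.05)²
  = (3.242)² · (0.2475 + 0.2500) / 0.0025
  = 10.5106 · 0.4975 / 0.0025
  = 2091.60
Round up → n = 2092 per group.

n = 2092 per group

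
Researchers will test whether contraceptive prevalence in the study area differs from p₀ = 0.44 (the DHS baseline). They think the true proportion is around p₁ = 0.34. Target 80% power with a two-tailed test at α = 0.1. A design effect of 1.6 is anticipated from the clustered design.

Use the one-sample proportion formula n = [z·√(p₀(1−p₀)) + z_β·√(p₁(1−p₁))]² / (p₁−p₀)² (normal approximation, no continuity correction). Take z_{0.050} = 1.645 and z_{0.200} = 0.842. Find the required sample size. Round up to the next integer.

n = [z_{α/2}·√(p₀q₀) + z_β·√(p₁q₁)]² / (p₁ − p₀)²
  = [1.645·√(0.44·0.56) + 0.842·√(0.34·0.66)]² / (-0.10)²
  = [1.645·0.4964 + 0.842·0.4737]² / 0.0100
  = [1.2154]² / 0.0100
  = 147.72
Design effect: 1.6 × 147.72 = 236.36.
Round up → n = 237.

n = 237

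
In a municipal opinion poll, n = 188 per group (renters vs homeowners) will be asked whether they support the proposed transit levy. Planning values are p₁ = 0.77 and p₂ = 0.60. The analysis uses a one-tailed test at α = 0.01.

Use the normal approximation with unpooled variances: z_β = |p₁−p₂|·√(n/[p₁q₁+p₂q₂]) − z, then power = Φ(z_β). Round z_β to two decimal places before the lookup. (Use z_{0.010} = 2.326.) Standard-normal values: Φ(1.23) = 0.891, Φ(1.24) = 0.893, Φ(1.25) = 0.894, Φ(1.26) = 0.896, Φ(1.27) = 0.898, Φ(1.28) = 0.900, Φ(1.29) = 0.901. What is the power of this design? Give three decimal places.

z_β = |p₁−p₂|·√(n/[p₁q₁+p₂q₂]) − z_α
    = 0.17 · √(188/0.4171) − 2.326
    = 0.17 · 21.2304 − 2.326
    = 3.6092 − 2.326 = 1.2832 → 1.28
Power = Φ(1.28) = 0.900.

Power ≈ 0.900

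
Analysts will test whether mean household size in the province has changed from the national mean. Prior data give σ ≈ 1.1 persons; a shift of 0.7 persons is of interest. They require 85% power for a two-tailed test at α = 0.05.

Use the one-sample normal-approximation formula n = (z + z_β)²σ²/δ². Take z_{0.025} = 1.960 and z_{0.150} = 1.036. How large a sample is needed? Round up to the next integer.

n = 23

n = (z_{α/2} + z_β)² · σ² / δ²
  = (1.960 + 1.036)² · 1.1² / 0.7²
  = 8.9760 · 1.21 / 0.49
  = 22.17
Round up → n = 23.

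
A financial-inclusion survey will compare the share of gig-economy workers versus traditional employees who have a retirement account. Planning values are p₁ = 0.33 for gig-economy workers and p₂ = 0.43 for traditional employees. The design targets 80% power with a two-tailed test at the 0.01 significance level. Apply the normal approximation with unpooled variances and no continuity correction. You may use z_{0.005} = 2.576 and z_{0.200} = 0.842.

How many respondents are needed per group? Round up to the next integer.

n = (z_{α/2} + z_β)² · [p₁(1−p₁) + p₂(1−p₂)] / (p₁ − p₂)²
  = (2.576 + 0.842)² · (0.33·0.67 + 0.43·0.57) / (-0.10)²
  = (3.418)² · (0.2211 + 0.2451) / 0.0100
  = 11.6827 · 0.4662 / 0.0100
  = 544.65
Round up → n = 545 per group.

n = 545 per group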